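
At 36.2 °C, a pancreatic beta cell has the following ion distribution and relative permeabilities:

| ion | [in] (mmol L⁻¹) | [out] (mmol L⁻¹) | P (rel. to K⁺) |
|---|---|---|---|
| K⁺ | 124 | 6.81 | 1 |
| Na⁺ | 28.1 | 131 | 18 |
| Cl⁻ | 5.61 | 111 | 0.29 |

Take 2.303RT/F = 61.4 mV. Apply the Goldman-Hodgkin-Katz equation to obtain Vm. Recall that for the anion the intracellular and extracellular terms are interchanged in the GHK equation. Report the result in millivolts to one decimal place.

34.0 mV

Vm = 61.4 · log₁₀[(Σ P·[cation]ₒ + Σ P·[anion]ᵢ) / (Σ P·[cation]ᵢ + Σ P·[anion]ₒ)]
Numerator = 1×6.81 + 18×131 + 0.29×5.61 = 2366
Denominator = 1×124 + 18×28.1 + 0.29×111 = 662
Vm = 61.4 · log₁₀(3.5747) = 61.4 × (0.5532) = 33.97 mV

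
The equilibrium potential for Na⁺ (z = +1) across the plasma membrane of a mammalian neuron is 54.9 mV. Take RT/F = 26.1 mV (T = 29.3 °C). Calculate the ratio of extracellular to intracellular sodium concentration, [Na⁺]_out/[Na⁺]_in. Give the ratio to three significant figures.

8.19

ln([out]/[in]) = E·z/(26.1) = 54.9 × 1 / 26.1 = 2.1034
[out]/[in] = e^(2.1034) = 8.194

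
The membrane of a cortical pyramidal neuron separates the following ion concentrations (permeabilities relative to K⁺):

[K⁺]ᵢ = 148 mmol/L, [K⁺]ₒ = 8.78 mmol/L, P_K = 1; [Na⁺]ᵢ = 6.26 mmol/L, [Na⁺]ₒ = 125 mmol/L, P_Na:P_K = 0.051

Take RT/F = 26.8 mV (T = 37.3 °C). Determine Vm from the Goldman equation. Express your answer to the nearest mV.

Vm = 26.8 · ln[(Σ P·[cation]ₒ + Σ P·[anion]ᵢ) / (Σ P·[cation]ᵢ + Σ P·[anion]ₒ)]
Numerator = 1×8.78 + 0.051×125 = 15.15
Denominator = 1×148 + 0.051×6.26 = 148.3
Vm = 26.8 · ln(0.10218) = 26.8 × (-2.2810) = -61.13 mV

-61 mV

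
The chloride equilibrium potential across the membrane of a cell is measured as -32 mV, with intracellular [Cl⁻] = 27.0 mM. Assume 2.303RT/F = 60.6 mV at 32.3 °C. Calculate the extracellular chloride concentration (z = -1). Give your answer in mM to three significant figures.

Nernst: E = (60.6/-1) · log₁₀([out]/[in]), so log₁₀([out]/[in]) = -32.0 × -1 / 60.6 = 0.5281.
[out]/[in] = 10^(0.5281) = 3.373.
[out] = 3.373 × 27.0 = 91.08 mM.

91.1 mM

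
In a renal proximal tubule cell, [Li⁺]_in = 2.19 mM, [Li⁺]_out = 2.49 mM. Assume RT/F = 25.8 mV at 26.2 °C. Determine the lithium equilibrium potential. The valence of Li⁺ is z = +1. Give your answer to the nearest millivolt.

E = (25.8/z) · ln([Li⁺]_out/[Li⁺]_in) with z = +1.
= (25.8/1) · ln(2.49/2.19) = 25.80 · ln(1.137)
= 25.80 · (0.1284) = 3.31 mV

3 mV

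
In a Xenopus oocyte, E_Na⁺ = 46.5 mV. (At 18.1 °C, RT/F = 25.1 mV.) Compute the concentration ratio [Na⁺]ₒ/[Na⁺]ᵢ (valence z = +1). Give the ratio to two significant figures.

6.4

ln([out]/[in]) = E·z/(25.1) = 46.5 × 1 / 25.1 = 1.8526
[out]/[in] = e^(1.8526) = 6.376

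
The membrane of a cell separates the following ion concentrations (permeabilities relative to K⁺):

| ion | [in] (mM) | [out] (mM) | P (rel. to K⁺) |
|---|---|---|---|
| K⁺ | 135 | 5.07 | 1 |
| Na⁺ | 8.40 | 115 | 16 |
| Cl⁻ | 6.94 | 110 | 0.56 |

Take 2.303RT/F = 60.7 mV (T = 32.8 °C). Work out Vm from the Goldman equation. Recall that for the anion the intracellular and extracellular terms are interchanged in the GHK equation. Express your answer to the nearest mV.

Vm = 60.7 · log₁₀[(Σ P·[cation]ₒ + Σ P·[anion]ᵢ) / (Σ P·[cation]ᵢ + Σ P·[anion]ₒ)]
Numerator = 1×5.07 + 16×115 + 0.56×6.94 = 1849
Denominator = 1×135 + 16×8.40 + 0.56×110 = 331
Vm = 60.7 · log₁₀(5.586) = 60.7 × (0.7471) = 45.35 mV

45 mV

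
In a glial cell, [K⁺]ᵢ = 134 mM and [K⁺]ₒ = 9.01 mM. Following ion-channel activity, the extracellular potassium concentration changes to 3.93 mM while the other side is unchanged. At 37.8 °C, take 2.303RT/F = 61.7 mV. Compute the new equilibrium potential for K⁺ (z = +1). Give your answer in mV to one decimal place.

After the shift: [K⁺]_out = 3.93, [K⁺]_in = 134 mM.
E_new = (61.7/1)·log₁₀(3.93/134) = 61.70 · (-1.5327) = -94.57 mV

-94.6 mV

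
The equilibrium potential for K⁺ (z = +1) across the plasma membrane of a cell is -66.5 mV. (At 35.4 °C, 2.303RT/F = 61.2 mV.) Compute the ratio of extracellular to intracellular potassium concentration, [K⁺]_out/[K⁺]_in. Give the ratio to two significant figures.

log₁₀([out]/[in]) = E·z/(61.2) = -66.5 × 1 / 61.2 = -1.0866
[out]/[in] = 10^(-1.0866) = 0.08192

0.082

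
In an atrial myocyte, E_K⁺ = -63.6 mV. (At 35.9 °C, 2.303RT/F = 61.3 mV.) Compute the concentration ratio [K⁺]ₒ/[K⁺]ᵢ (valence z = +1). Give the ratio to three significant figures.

0.0917

log₁₀([out]/[in]) = E·z/(61.3) = -63.6 × 1 / 61.3 = -1.0375
[out]/[in] = 10^(-1.0375) = 0.09172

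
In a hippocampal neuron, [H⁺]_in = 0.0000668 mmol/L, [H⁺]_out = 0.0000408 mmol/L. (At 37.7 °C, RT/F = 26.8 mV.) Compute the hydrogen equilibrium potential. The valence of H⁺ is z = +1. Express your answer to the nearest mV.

E = (26.8/z) · ln([H⁺]_out/[H⁺]_in) with z = +1.
= (26.8/1) · ln(0.0000408/0.0000668) = 26.80 · ln(0.6108)
= 26.80 · (-0.4930) = -13.21 mV

-13 mV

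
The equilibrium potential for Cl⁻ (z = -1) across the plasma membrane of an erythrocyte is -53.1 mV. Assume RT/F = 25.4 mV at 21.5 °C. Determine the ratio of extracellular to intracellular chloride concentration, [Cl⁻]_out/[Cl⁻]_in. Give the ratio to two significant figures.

ln([out]/[in]) = E·z/(25.4) = -53.1 × -1 / 25.4 = 2.0906
[out]/[in] = e^(2.0906) = 8.089

8.1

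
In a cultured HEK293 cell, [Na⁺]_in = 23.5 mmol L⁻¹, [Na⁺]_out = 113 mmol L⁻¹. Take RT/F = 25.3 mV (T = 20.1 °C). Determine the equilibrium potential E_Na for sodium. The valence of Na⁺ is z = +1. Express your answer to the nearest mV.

40 mV

E = (25.3/z) · ln([Na⁺]_out/[Na⁺]_in) with z = +1.
= (25.3/1) · ln(113/23.5) = 25.30 · ln(4.809)
= 25.30 · (1.5704) = 39.73 mV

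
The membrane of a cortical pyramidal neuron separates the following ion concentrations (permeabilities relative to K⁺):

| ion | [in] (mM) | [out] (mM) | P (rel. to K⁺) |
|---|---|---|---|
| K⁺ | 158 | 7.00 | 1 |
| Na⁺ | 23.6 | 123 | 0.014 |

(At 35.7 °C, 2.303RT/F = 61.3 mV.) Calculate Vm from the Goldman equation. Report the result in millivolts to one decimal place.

-77.2 mV

Vm = 61.3 · log₁₀[(Σ P·[cation]ₒ + Σ P·[anion]ᵢ) / (Σ P·[cation]ᵢ + Σ P·[anion]ₒ)]
Numerator = 1×7.00 + 0.014×123 = 8.722
Denominator = 1×158 + 0.014×23.6 = 158.3
Vm = 61.3 · log₁₀(0.055087) = 61.3 × (-1.2589) = -77.17 mV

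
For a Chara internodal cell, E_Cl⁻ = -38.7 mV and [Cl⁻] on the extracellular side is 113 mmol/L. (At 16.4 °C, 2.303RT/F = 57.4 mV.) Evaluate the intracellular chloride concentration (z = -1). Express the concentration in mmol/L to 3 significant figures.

23.9 mmol/L

Nernst: E = (57.4/-1) · log₁₀([out]/[in]), so log₁₀([out]/[in]) = -38.7 × -1 / 57.4 = 0.6742.
[out]/[in] = 10^(0.6742) = 4.723.
[in] = 113 / 4.723 = 23.93 mmol/L.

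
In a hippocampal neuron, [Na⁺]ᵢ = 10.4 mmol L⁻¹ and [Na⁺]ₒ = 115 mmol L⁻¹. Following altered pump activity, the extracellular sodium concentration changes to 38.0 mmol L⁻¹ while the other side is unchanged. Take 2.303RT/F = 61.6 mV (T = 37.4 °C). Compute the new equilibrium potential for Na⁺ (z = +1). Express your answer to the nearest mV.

After the shift: [Na⁺]_out = 38.0, [Na⁺]_in = 10.4 mmol L⁻¹.
E_new = (61.6/1)·log₁₀(38.0/10.4) = 61.60 · (0.5628) = 34.67 mV

35 mV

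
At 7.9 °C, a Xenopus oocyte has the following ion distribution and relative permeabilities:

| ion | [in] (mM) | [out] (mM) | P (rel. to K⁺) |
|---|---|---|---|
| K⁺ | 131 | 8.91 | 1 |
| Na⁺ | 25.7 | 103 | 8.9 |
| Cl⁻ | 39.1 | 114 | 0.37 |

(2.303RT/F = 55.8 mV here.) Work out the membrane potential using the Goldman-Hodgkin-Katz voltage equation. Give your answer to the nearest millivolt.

Vm = 55.8 · log₁₀[(Σ P·[cation]ₒ + Σ P·[anion]ᵢ) / (Σ P·[cation]ᵢ + Σ P·[anion]ₒ)]
Numerator = 1×8.91 + 8.9×103 + 0.37×39.1 = 940.1
Denominator = 1×131 + 8.9×25.7 + 0.37×114 = 401.9
Vm = 55.8 · log₁₀(2.339) = 55.8 × (0.3690) = 20.59 mV

21 mV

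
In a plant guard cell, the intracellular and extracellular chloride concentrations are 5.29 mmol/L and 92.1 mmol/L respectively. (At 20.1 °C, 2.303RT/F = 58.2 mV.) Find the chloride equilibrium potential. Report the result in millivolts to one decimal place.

E = (58.2/z) · log₁₀([Cl⁻]_out/[Cl⁻]_in) with z = -1.
For an anion, dividing by z = -1 reverses the sign.
= (58.2/-1) · log₁₀(92.1/5.29) = -58.20 · log₁₀(17.41)
= -58.20 · (1.2408) = -72.21 mV

-72.2 mV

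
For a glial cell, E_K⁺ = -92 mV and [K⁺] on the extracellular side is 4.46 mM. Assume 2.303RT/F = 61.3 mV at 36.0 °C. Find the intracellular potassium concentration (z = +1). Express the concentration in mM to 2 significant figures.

Nernst: E = (61.3/1) · log₁₀([out]/[in]), so log₁₀([out]/[in]) = -92.0 × 1 / 61.3 = -1.5008.
[out]/[in] = 10^(-1.5008) = 0.03156.
[in] = 4.46 / 0.03156 = 141.3 mM.

140 mM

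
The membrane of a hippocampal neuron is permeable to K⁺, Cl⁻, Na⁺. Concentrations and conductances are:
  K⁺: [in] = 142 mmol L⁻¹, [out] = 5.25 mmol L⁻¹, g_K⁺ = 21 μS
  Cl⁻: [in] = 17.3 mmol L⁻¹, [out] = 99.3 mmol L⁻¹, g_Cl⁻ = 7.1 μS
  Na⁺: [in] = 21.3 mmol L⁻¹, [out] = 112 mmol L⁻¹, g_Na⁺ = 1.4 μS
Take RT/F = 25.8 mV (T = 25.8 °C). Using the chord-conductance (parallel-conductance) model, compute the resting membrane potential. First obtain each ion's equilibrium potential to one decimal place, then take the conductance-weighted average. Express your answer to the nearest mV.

E_K⁺ = (25.8/1)·ln(5.25/142) = -85.1 mV
E_Cl⁻ = (25.8/-1)·ln(99.3/17.3) = -45.1 mV
E_Na⁺ = (25.8/1)·ln(112/21.3) = 42.8 mV
Vm = (Σ gᵢEᵢ)/(Σ gᵢ) = (21·-85.1 + 7.1·-45.1 + 1.4·42.8) / (21 + 7.1 + 1.4)
= -2047.39 / 29.5 = -69.40 mV

-69 mV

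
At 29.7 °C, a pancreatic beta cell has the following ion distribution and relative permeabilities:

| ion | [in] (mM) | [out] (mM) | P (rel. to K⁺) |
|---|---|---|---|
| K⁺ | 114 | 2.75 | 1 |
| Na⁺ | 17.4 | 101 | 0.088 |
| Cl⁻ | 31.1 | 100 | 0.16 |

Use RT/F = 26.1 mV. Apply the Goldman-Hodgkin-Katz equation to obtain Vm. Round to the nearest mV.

-54 mV

Vm = 26.1 · ln[(Σ P·[cation]ₒ + Σ P·[anion]ᵢ) / (Σ P·[cation]ᵢ + Σ P·[anion]ₒ)]
Numerator = 1×2.75 + 0.088×101 + 0.16×31.1 = 16.61
Denominator = 1×114 + 0.088×17.4 + 0.16×100 = 131.5
Vm = 26.1 · ln(0.12631) = 26.1 × (-2.0690) = -54.00 mV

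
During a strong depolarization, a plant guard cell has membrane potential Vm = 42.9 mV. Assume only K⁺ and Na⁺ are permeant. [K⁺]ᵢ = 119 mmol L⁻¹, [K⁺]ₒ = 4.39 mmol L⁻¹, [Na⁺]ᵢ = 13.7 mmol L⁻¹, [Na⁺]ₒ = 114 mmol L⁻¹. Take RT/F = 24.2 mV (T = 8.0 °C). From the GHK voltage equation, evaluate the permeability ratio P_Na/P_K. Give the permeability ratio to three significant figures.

20.9

Let α = P_Na/P_K. GHK: Vm = 24.2·ln[(Kₒ + α·Naₒ)/(Kᵢ + α·Naᵢ)].
e^(Vm/24.2) = e^(42.9/24.2) = 5.8869
So 5.8869·(Kᵢ + α·Naᵢ) = Kₒ + α·Naₒ → α = (5.8869·119.0 − 4.39) / (114.0 − 5.8869·13.7)
α = (700.5 − 4.39) / (114.0 − 80.65) = 696.1/33.35 = 20.87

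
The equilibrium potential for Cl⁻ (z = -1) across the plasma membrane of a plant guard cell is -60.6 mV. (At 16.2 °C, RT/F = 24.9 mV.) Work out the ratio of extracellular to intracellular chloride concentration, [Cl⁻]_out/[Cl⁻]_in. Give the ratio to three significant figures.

ln([out]/[in]) = E·z/(24.9) = -60.6 × -1 / 24.9 = 2.4337
[out]/[in] = e^(2.4337) = 11.4

11.4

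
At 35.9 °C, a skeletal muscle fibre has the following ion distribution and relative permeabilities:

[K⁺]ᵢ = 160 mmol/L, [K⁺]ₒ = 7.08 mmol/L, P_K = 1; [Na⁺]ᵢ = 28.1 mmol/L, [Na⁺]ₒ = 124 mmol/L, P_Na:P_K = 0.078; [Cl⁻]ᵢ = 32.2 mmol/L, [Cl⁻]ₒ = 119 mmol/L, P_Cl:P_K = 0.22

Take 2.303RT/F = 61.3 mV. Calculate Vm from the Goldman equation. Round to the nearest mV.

-55 mV

Vm = 61.3 · log₁₀[(Σ P·[cation]ₒ + Σ P·[anion]ᵢ) / (Σ P·[cation]ᵢ + Σ P·[anion]ₒ)]
Numerator = 1×7.08 + 0.078×124 + 0.22×32.2 = 23.84
Denominator = 1×160 + 0.078×28.1 + 0.22×119 = 188.4
Vm = 61.3 · log₁₀(0.12654) = 61.3 × (-0.8978) = -55.03 mV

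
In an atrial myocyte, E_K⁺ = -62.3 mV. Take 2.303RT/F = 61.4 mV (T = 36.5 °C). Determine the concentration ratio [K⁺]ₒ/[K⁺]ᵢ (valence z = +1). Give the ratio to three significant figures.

0.0967

log₁₀([out]/[in]) = E·z/(61.4) = -62.3 × 1 / 61.4 = -1.0147
[out]/[in] = 10^(-1.0147) = 0.09668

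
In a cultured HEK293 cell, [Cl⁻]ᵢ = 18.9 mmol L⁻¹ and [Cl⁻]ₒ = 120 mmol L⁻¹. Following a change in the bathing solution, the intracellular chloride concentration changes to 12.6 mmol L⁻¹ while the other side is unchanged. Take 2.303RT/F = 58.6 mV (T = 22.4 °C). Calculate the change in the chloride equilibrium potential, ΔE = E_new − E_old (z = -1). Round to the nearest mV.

E_old = (58.6/-1)·log₁₀(120/18.9) = -47.04 mV
E_new = (58.6/-1)·log₁₀(120/12.6) = -57.36 mV
ΔE = -57.36 − (-47.04) = -10.32 mV

-10 mV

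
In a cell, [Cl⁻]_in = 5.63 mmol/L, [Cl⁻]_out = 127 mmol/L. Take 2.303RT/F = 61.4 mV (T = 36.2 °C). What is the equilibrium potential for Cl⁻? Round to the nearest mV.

-83 mV

E = (61.4/z) · log₁₀([Cl⁻]_out/[Cl⁻]_in) with z = -1.
For an anion, dividing by z = -1 reverses the sign.
= (61.4/-1) · log₁₀(127/5.63) = -61.40 · log₁₀(22.56)
= -61.40 · (1.3533) = -83.09 mV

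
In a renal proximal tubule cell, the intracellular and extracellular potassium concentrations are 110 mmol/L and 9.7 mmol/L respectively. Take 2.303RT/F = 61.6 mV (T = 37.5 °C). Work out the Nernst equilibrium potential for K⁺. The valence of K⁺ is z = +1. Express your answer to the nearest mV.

-65 mV

E = (61.6/z) · log₁₀([K⁺]_out/[K⁺]_in) with z = +1.
= (61.6/1) · log₁₀(9.7/110) = 61.60 · log₁₀(0.08818)
= 61.60 · (-1.0546) = -64.96 mV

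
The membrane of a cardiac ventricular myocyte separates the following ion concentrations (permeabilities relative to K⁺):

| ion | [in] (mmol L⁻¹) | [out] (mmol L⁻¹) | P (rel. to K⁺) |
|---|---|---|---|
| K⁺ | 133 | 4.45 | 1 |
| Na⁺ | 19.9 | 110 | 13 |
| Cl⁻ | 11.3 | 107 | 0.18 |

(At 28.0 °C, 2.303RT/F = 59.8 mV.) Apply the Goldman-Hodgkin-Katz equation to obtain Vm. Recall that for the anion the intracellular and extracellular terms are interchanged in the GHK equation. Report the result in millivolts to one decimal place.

Vm = 59.8 · log₁₀[(Σ P·[cation]ₒ + Σ P·[anion]ᵢ) / (Σ P·[cation]ᵢ + Σ P·[anion]ₒ)]
Numerator = 1×4.45 + 13×110 + 0.18×11.3 = 1436
Denominator = 1×133 + 13×19.9 + 0.18×107 = 411
Vm = 59.8 · log₁₀(3.4954) = 59.8 × (0.5435) = 32.50 mV

32.5 mV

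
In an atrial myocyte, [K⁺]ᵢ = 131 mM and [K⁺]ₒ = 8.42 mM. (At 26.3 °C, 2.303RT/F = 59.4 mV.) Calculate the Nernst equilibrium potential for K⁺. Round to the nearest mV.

-71 mV

E = (59.4/z) · log₁₀([K⁺]_out/[K⁺]_in) with z = +1.
= (59.4/1) · log₁₀(8.42/131) = 59.40 · log₁₀(0.06427)
= 59.40 · (-1.1920) = -70.80 mV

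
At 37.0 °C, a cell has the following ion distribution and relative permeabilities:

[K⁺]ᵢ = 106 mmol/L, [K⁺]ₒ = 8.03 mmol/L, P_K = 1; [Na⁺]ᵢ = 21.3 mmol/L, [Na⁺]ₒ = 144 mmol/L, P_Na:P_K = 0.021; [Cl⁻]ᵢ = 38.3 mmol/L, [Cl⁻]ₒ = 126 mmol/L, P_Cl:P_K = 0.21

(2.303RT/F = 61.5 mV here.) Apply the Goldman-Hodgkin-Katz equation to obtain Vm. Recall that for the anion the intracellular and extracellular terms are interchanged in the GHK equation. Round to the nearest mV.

-52 mV

Vm = 61.5 · log₁₀[(Σ P·[cation]ₒ + Σ P·[anion]ᵢ) / (Σ P·[cation]ᵢ + Σ P·[anion]ₒ)]
Numerator = 1×8.03 + 0.021×144 + 0.21×38.3 = 19.1
Denominator = 1×106 + 0.021×21.3 + 0.21×126 = 132.9
Vm = 61.5 · log₁₀(0.14369) = 61.5 × (-0.8426) = -51.82 mV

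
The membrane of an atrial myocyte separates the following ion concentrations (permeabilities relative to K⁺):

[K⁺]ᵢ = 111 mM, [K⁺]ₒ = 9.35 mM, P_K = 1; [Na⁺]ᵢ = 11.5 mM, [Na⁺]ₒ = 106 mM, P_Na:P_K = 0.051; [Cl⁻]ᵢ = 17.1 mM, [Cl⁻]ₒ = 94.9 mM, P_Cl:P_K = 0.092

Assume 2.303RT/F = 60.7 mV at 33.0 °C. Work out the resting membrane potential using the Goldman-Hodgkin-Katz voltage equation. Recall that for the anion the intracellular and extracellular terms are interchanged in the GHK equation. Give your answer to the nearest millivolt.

-53 mV

Vm = 60.7 · log₁₀[(Σ P·[cation]ₒ + Σ P·[anion]ᵢ) / (Σ P·[cation]ᵢ + Σ P·[anion]ₒ)]
Numerator = 1×9.35 + 0.051×106 + 0.092×17.1 = 16.33
Denominator = 1×111 + 0.051×11.5 + 0.092×94.9 = 120.3
Vm = 60.7 · log₁₀(0.13572) = 60.7 × (-0.8674) = -52.65 mV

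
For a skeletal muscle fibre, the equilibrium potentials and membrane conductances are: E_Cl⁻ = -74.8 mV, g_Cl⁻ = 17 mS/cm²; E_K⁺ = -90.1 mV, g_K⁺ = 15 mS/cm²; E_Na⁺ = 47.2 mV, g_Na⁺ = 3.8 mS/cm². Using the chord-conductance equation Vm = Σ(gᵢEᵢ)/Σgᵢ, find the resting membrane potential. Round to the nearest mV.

-68 mV

Σ gᵢEᵢ = 17·(-74.8) + 15·(-90.1) + 3.8·(47.2) = -2443.74
Σ gᵢ = 17 + 15 + 3.8 = 35.8
Vm = -2443.74 / 35.8 = -68.26 mV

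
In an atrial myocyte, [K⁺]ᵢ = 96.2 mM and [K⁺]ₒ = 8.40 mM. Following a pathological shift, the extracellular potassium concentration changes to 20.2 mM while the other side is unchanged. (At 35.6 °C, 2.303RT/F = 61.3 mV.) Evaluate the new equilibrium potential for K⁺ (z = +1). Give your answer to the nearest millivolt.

-42 mV

After the shift: [K⁺]_out = 20.2, [K⁺]_in = 96.2 mM.
E_new = (61.3/1)·log₁₀(20.2/96.2) = 61.30 · (-0.6778) = -41.55 mV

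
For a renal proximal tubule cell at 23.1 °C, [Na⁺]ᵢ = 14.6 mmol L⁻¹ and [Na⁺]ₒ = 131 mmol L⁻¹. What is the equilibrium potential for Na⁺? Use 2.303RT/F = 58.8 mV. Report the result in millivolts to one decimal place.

E = (58.8/z) · log₁₀([Na⁺]_out/[Na⁺]_in) with z = +1.
= (58.8/1) · log₁₀(131/14.6) = 58.80 · log₁₀(8.973)
= 58.80 · (0.9529) = 56.03 mV

56.0 mV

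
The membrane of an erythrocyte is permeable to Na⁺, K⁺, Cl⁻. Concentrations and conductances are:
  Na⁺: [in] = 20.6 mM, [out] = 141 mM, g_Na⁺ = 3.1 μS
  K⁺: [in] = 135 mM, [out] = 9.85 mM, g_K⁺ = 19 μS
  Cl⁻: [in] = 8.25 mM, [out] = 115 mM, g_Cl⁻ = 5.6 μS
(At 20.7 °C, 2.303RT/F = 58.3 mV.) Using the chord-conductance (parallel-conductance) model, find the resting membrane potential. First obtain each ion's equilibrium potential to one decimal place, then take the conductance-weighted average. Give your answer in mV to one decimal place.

-53.5 mV

E_Na⁺ = (58.3/1)·log₁₀(141/20.6) = 48.7 mV
E_K⁺ = (58.3/1)·log₁₀(9.85/135) = -66.3 mV
E_Cl⁻ = (58.3/-1)·log₁₀(115/8.25) = -66.7 mV
Vm = (Σ gᵢEᵢ)/(Σ gᵢ) = (3.1·48.7 + 19·-66.3 + 5.6·-66.7) / (3.1 + 19 + 5.6)
= -1482.25 / 27.7 = -53.51 mV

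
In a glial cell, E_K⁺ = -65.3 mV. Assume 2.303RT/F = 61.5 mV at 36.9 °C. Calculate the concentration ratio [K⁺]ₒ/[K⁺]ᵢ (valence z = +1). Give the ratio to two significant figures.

0.087

log₁₀([out]/[in]) = E·z/(61.5) = -65.3 × 1 / 61.5 = -1.0618
[out]/[in] = 10^(-1.0618) = 0.08674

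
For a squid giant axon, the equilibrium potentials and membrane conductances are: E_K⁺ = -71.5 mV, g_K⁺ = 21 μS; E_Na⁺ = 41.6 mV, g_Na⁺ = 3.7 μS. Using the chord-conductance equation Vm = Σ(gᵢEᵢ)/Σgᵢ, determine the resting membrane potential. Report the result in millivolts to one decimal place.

Σ gᵢEᵢ = 21·(-71.5) + 3.7·(41.6) = -1347.58
Σ gᵢ = 21 + 3.7 = 24.7
Vm = -1347.58 / 24.7 = -54.56 mV

-54.6 mV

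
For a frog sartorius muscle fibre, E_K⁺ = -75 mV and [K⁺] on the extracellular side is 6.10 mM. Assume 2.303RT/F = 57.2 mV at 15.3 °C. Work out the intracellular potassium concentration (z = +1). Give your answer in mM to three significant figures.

Nernst: E = (57.2/1) · log₁₀([out]/[in]), so log₁₀([out]/[in]) = -75.0 × 1 / 57.2 = -1.3112.
[out]/[in] = 10^(-1.3112) = 0.04884.
[in] = 6.10 / 0.04884 = 124.9 mM.

125 mM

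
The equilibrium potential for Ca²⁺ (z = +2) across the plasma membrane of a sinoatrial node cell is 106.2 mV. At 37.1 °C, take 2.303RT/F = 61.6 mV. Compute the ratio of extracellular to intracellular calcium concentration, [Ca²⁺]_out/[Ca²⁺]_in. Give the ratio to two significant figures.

log₁₀([out]/[in]) = E·z/(61.6) = 106.2 × 2 / 61.6 = 3.4481
[out]/[in] = 10^(3.4481) = 2806

2800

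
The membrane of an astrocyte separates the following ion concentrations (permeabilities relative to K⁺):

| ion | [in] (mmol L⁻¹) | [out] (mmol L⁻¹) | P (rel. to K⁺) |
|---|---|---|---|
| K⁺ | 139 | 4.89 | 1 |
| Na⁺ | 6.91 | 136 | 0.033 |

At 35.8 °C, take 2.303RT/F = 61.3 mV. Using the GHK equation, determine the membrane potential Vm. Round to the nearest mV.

Vm = 61.3 · log₁₀[(Σ P·[cation]ₒ + Σ P·[anion]ᵢ) / (Σ P·[cation]ᵢ + Σ P·[anion]ₒ)]
Numerator = 1×4.89 + 0.033×136 = 9.378
Denominator = 1×139 + 0.033×6.91 = 139.2
Vm = 61.3 · log₁₀(0.067357) = 61.3 × (-1.1716) = -71.82 mV

-72 mV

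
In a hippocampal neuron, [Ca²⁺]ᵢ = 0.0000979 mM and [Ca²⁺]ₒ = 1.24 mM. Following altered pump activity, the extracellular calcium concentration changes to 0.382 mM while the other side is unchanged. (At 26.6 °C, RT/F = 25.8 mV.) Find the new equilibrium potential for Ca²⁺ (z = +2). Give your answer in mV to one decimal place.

After the shift: [Ca²⁺]_out = 0.382, [Ca²⁺]_in = 0.0000979 mM.
E_new = (25.8/2)·ln(0.382/0.0000979) = 12.90 · (8.2692) = 106.67 mV

106.7 mV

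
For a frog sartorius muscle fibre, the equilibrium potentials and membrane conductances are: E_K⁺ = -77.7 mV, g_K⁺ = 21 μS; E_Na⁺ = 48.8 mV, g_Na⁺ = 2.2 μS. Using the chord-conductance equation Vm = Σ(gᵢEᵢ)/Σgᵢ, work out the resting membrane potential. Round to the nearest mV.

-66 mV

Σ gᵢEᵢ = 21·(-77.7) + 2.2·(48.8) = -1524.34
Σ gᵢ = 21 + 2.2 = 23.2
Vm = -1524.34 / 23.2 = -65.70 mV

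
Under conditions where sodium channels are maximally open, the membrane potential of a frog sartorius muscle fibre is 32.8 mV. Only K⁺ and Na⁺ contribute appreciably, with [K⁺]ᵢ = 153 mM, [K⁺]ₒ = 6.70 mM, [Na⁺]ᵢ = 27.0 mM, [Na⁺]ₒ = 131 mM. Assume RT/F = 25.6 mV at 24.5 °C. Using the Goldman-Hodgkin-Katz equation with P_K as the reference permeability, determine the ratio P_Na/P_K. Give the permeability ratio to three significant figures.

16.1

Let α = P_Na/P_K. GHK: Vm = 25.6·ln[(Kₒ + α·Naₒ)/(Kᵢ + α·Naᵢ)].
e^(Vm/25.6) = e^(32.8/25.6) = 3.6011
So 3.6011·(Kᵢ + α·Naᵢ) = Kₒ + α·Naₒ → α = (3.6011·153.0 − 6.7) / (131.0 − 3.6011·27.0)
α = (551 − 6.7) / (131.0 − 97.23) = 544.3/33.77 = 16.12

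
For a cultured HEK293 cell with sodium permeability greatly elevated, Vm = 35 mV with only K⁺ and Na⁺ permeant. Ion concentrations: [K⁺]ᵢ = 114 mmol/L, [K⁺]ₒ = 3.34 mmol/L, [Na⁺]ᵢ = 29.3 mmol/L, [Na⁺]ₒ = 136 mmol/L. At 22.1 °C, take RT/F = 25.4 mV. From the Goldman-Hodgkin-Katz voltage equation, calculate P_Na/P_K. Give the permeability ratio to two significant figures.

23

Let α = P_Na/P_K. GHK: Vm = 25.4·ln[(Kₒ + α·Naₒ)/(Kᵢ + α·Naᵢ)].
e^(Vm/25.4) = e^(35.0/25.4) = 3.9668
So 3.9668·(Kᵢ + α·Naᵢ) = Kₒ + α·Naₒ → α = (3.9668·114.0 − 3.34) / (136.0 − 3.9668·29.3)
α = (452.2 − 3.34) / (136.0 − 116.2) = 448.9/19.77 = 22.7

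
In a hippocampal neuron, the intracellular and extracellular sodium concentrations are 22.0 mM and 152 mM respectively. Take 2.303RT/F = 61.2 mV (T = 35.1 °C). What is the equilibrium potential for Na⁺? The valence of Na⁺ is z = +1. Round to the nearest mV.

E = (61.2/z) · log₁₀([Na⁺]_out/[Na⁺]_in) with z = +1.
= (61.2/1) · log₁₀(152/22.0) = 61.20 · log₁₀(6.909)
= 61.20 · (0.8394) = 51.37 mV

51 mV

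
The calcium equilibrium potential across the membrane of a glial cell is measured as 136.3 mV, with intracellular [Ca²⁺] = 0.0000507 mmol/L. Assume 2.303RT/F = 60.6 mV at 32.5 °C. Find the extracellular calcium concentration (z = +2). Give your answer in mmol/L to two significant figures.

1.6 mmol/L

Nernst: E = (60.6/2) · log₁₀([out]/[in]), so log₁₀([out]/[in]) = 136.3 × 2 / 60.6 = 4.4983.
[out]/[in] = 10^(4.4983) = 3.15e+04.
[out] = 3.15e+04 × 0.0000507 = 1.597 mmol/L.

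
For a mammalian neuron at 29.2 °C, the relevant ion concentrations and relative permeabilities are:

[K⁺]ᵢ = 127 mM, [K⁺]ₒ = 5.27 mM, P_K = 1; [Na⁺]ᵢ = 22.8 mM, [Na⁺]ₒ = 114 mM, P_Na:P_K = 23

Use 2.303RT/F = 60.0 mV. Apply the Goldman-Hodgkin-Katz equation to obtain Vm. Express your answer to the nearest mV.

36 mV

Vm = 60.0 · log₁₀[(Σ P·[cation]ₒ + Σ P·[anion]ᵢ) / (Σ P·[cation]ᵢ + Σ P·[anion]ₒ)]
Numerator = 1×5.27 + 23×114 = 2627
Denominator = 1×127 + 23×22.8 = 651.4
Vm = 60.0 · log₁₀(4.0333) = 60.0 × (0.6057) = 36.34 mV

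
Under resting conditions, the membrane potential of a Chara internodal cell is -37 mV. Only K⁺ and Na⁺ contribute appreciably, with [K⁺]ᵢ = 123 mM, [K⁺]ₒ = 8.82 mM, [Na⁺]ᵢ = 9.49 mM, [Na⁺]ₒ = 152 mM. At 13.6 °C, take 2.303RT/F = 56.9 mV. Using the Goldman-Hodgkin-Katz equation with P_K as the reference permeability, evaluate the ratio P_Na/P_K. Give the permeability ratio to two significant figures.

Let α = P_Na/P_K. GHK: Vm = 56.9·log₁₀[(Kₒ + α·Naₒ)/(Kᵢ + α·Naᵢ)].
10^(Vm/56.9) = 10^(-37.0/56.9) = 0.22374
So 0.22374·(Kᵢ + α·Naᵢ) = Kₒ + α·Naₒ → α = (0.22374·123.0 − 8.82) / (152.0 − 0.22374·9.49)
α = (27.52 − 8.82) / (152.0 − 2.123) = 18.7/149.9 = 0.1248

0.12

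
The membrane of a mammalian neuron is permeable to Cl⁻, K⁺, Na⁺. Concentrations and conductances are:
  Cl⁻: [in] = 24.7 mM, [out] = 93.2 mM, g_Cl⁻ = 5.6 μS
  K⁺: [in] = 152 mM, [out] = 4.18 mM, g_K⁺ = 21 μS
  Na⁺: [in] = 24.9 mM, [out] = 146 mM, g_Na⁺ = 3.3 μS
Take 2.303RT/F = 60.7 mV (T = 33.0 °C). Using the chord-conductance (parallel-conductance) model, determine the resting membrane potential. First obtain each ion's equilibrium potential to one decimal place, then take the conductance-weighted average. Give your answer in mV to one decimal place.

E_Cl⁻ = (60.7/-1)·log₁₀(93.2/24.7) = -35.0 mV
E_K⁺ = (60.7/1)·log₁₀(4.18/152) = -94.7 mV
E_Na⁺ = (60.7/1)·log₁₀(146/24.9) = 46.6 mV
Vm = (Σ gᵢEᵢ)/(Σ gᵢ) = (5.6·-35.0 + 21·-94.7 + 3.3·46.6) / (5.6 + 21 + 3.3)
= -2030.92 / 29.9 = -67.92 mV

-67.9 mV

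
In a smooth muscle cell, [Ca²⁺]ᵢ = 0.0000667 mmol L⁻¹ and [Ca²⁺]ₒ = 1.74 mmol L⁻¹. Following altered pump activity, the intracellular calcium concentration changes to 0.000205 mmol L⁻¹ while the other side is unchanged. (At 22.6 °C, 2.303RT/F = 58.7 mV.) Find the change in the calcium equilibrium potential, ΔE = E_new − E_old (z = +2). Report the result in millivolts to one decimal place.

-14.3 mV

E_old = (58.7/2)·log₁₀(1.74/0.0000667) = 129.62 mV
E_new = (58.7/2)·log₁₀(1.74/0.000205) = 115.31 mV
ΔE = 115.31 − (129.62) = -14.31 mV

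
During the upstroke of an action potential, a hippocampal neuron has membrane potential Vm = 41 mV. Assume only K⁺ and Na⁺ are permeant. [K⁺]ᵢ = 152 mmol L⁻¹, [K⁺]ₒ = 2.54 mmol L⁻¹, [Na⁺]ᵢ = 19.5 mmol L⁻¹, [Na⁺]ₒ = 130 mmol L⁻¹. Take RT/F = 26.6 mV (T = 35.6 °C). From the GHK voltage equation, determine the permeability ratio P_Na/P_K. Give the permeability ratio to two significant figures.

Let α = P_Na/P_K. GHK: Vm = 26.6·ln[(Kₒ + α·Naₒ)/(Kᵢ + α·Naᵢ)].
e^(Vm/26.6) = e^(41.0/26.6) = 4.6709
So 4.6709·(Kᵢ + α·Naᵢ) = Kₒ + α·Naₒ → α = (4.6709·152.0 − 2.54) / (130.0 − 4.6709·19.5)
α = (710 − 2.54) / (130.0 − 91.08) = 707.4/38.92 = 18.18

18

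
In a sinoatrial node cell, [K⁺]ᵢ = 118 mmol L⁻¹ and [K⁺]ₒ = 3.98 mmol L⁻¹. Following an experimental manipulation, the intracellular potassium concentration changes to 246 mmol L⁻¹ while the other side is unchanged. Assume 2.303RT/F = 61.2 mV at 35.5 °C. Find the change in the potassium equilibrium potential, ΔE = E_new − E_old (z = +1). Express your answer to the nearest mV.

E_old = (61.2/1)·log₁₀(3.98/118) = -90.09 mV
E_new = (61.2/1)·log₁₀(3.98/246) = -109.61 mV
ΔE = -109.61 − (-90.09) = -19.53 mV

-20 mV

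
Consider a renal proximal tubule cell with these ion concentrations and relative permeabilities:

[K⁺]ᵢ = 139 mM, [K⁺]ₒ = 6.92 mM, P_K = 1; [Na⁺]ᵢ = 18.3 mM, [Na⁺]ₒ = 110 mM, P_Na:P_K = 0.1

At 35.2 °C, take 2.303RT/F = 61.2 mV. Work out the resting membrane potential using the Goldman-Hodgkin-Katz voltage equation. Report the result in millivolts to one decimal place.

Vm = 61.2 · log₁₀[(Σ P·[cation]ₒ + Σ P·[anion]ᵢ) / (Σ P·[cation]ᵢ + Σ P·[anion]ₒ)]
Numerator = 1×6.92 + 0.1×110 = 17.92
Denominator = 1×139 + 0.1×18.3 = 140.8
Vm = 61.2 · log₁₀(0.12725) = 61.2 × (-0.8954) = -54.80 mV

-54.8 mV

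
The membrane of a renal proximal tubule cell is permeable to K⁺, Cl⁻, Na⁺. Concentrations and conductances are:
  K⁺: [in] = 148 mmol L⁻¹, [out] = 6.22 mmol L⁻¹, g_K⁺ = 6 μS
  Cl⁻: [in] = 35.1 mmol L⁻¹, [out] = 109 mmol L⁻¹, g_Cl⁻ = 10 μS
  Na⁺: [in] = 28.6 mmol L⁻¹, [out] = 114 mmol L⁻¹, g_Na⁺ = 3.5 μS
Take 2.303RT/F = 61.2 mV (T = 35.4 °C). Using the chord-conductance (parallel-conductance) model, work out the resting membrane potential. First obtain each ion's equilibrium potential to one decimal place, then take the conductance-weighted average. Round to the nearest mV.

E_K⁺ = (61.2/1)·log₁₀(6.22/148) = -84.2 mV
E_Cl⁻ = (61.2/-1)·log₁₀(109/35.1) = -30.1 mV
E_Na⁺ = (61.2/1)·log₁₀(114/28.6) = 36.8 mV
Vm = (Σ gᵢEᵢ)/(Σ gᵢ) = (6·-84.2 + 10·-30.1 + 3.5·36.8) / (6 + 10 + 3.5)
= -677.40 / 19.5 = -34.74 mV

-35 mV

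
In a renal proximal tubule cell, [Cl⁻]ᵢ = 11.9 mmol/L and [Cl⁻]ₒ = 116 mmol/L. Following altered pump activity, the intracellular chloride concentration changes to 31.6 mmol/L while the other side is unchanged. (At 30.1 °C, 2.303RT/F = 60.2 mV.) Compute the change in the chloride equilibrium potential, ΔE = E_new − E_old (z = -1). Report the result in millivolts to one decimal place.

E_old = (60.2/-1)·log₁₀(116/11.9) = -59.53 mV
E_new = (60.2/-1)·log₁₀(116/31.6) = -34.00 mV
ΔE = -34.00 − (-59.53) = 25.53 mV

25.5 mV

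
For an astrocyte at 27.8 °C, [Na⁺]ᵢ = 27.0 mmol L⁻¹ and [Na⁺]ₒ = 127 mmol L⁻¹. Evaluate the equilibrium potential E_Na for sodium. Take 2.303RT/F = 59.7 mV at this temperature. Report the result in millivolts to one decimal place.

E = (59.7/z) · log₁₀([Na⁺]_out/[Na⁺]_in) with z = +1.
= (59.7/1) · log₁₀(127/27.0) = 59.70 · log₁₀(4.704)
= 59.70 · (0.6724) = 40.14 mV

40.1 mV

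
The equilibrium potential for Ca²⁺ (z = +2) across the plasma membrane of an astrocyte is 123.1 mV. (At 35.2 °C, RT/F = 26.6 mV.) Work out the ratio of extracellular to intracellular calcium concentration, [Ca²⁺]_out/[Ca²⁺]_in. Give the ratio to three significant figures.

10500

ln([out]/[in]) = E·z/(26.6) = 123.1 × 2 / 26.6 = 9.2556
[out]/[in] = e^(9.2556) = 1.046e+04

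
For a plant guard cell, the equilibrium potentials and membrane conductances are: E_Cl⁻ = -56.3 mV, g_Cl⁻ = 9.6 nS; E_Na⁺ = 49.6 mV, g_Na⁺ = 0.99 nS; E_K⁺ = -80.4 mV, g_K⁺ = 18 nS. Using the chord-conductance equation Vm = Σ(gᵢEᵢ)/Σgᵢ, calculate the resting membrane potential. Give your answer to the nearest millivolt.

Σ gᵢEᵢ = 9.6·(-56.3) + 0.99·(49.6) + 18·(-80.4) = -1938.58
Σ gᵢ = 9.6 + 0.99 + 18 = 28.59
Vm = -1938.58 / 28.59 = -67.81 mV

-68 mV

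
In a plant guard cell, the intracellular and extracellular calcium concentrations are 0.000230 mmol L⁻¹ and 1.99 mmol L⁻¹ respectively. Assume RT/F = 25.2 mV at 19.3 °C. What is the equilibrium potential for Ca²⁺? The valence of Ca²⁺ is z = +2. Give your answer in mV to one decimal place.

114.2 mV

E = (25.2/z) · ln([Ca²⁺]_out/[Ca²⁺]_in) with z = +2.
= (25.2/2) · ln(1.99/0.000230) = 12.60 · ln(8652)
= 12.60 · (9.0656) = 114.23 mV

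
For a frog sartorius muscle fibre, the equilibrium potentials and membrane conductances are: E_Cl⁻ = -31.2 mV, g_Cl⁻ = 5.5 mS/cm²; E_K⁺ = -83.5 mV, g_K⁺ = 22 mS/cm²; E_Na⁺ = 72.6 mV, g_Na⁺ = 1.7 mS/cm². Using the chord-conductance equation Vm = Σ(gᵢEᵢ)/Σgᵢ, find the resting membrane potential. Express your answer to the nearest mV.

Σ gᵢEᵢ = 5.5·(-31.2) + 22·(-83.5) + 1.7·(72.6) = -1885.18
Σ gᵢ = 5.5 + 22 + 1.7 = 29.2
Vm = -1885.18 / 29.2 = -64.56 mV

-65 mV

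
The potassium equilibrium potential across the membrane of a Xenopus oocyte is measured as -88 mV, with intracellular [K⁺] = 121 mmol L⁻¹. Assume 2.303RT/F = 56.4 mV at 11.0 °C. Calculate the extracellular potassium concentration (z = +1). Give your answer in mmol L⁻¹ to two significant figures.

3.3 mmol L⁻¹

Nernst: E = (56.4/1) · log₁₀([out]/[in]), so log₁₀([out]/[in]) = -88.0 × 1 / 56.4 = -1.5603.
[out]/[in] = 10^(-1.5603) = 0.02752.
[out] = 0.02752 × 121 = 3.33 mmol L⁻¹.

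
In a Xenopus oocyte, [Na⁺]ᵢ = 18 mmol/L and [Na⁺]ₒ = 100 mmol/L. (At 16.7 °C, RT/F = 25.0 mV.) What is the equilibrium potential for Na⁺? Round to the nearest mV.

E = (25.0/z) · ln([Na⁺]_out/[Na⁺]_in) with z = +1.
= (25.0/1) · ln(100/18) = 25.00 · ln(5.556)
= 25.00 · (1.7148) = 42.87 mV

43 mV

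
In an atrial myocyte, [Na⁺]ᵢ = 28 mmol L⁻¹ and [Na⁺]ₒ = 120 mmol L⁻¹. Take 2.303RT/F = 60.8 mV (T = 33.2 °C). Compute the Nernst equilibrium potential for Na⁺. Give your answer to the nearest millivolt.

E = (60.8/z) · log₁₀([Na⁺]_out/[Na⁺]_in) with z = +1.
= (60.8/1) · log₁₀(120/28) = 60.80 · log₁₀(4.286)
= 60.80 · (0.6320) = 38.43 mV

38 mV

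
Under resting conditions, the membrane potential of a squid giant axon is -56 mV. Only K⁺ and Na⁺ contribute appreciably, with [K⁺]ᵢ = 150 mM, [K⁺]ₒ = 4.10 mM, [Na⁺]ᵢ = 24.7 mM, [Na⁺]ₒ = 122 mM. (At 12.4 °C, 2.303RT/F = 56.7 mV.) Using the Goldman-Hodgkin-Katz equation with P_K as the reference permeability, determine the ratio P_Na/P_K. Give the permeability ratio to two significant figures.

Let α = P_Na/P_K. GHK: Vm = 56.7·log₁₀[(Kₒ + α·Naₒ)/(Kᵢ + α·Naᵢ)].
10^(Vm/56.7) = 10^(-56.0/56.7) = 0.10288
So 0.10288·(Kᵢ + α·Naᵢ) = Kₒ + α·Naₒ → α = (0.10288·150.0 − 4.1) / (122.0 − 0.10288·24.7)
α = (15.43 − 4.1) / (122.0 − 2.541) = 11.33/119.5 = 0.09487

0.095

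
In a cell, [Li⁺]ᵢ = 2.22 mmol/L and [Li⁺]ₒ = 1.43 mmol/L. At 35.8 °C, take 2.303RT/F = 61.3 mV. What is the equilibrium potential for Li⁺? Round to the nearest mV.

-12 mV

E = (61.3/z) · log₁₀([Li⁺]_out/[Li⁺]_in) with z = +1.
= (61.3/1) · log₁₀(1.43/2.22) = 61.30 · log₁₀(0.6441)
= 61.30 · (-0.1910) = -11.71 mV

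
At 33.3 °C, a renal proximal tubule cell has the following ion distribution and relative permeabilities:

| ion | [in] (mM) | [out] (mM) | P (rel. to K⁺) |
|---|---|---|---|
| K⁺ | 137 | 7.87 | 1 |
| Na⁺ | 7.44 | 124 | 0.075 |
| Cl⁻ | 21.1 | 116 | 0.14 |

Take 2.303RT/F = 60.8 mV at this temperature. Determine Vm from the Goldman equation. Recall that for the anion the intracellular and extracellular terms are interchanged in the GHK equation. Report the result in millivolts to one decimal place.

-53.7 mV

Vm = 60.8 · log₁₀[(Σ P·[cation]ₒ + Σ P·[anion]ᵢ) / (Σ P·[cation]ᵢ + Σ P·[anion]ₒ)]
Numerator = 1×7.87 + 0.075×124 + 0.14×21.1 = 20.12
Denominator = 1×137 + 0.075×7.44 + 0.14×116 = 153.8
Vm = 60.8 · log₁₀(0.13085) = 60.8 × (-0.8832) = -53.70 mV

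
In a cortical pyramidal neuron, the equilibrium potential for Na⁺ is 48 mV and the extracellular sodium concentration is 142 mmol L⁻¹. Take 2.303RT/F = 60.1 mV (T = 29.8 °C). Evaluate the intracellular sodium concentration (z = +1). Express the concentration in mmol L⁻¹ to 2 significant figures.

23 mmol L⁻¹

Nernst: E = (60.1/1) · log₁₀([out]/[in]), so log₁₀([out]/[in]) = 48.0 × 1 / 60.1 = 0.7987.
[out]/[in] = 10^(0.7987) = 6.29.
[in] = 142 / 6.29 = 22.57 mmol L⁻¹.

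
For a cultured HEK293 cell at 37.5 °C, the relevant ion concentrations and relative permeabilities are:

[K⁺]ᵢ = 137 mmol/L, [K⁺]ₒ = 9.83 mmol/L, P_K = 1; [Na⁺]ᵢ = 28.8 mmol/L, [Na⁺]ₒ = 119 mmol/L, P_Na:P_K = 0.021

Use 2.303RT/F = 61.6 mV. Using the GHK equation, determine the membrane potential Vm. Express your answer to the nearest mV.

-65 mV

Vm = 61.6 · log₁₀[(Σ P·[cation]ₒ + Σ P·[anion]ᵢ) / (Σ P·[cation]ᵢ + Σ P·[anion]ₒ)]
Numerator = 1×9.83 + 0.021×119 = 12.33
Denominator = 1×137 + 0.021×28.8 = 137.6
Vm = 61.6 · log₁₀(0.089597) = 61.6 × (-1.0477) = -64.54 mV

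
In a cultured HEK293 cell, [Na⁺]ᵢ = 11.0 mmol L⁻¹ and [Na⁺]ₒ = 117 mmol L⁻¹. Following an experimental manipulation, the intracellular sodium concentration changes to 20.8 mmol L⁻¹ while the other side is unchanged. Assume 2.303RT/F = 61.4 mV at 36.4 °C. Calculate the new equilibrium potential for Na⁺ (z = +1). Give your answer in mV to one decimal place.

46.1 mV

After the shift: [Na⁺]_out = 117, [Na⁺]_in = 20.8 mmol L⁻¹.
E_new = (61.4/1)·log₁₀(117/20.8) = 61.40 · (0.7501) = 46.06 mV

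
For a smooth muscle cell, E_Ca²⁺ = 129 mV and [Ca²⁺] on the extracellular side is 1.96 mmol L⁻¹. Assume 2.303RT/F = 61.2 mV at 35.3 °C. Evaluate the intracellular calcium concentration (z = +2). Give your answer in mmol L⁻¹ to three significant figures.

Nernst: E = (61.2/2) · log₁₀([out]/[in]), so log₁₀([out]/[in]) = 129.0 × 2 / 61.2 = 4.2157.
[out]/[in] = 10^(4.2157) = 1.643e+04.
[in] = 1.96 / 1.643e+04 = 0.0001193 mmol L⁻¹.

0.000119 mmol L⁻¹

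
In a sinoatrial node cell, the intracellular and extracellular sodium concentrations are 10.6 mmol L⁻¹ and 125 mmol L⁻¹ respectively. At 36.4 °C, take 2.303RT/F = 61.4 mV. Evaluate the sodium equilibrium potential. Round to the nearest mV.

E = (61.4/z) · log₁₀([Na⁺]_out/[Na⁺]_in) with z = +1.
= (61.4/1) · log₁₀(125/10.6) = 61.40 · log₁₀(11.79)
= 61.40 · (1.0716) = 65.80 mV

66 mV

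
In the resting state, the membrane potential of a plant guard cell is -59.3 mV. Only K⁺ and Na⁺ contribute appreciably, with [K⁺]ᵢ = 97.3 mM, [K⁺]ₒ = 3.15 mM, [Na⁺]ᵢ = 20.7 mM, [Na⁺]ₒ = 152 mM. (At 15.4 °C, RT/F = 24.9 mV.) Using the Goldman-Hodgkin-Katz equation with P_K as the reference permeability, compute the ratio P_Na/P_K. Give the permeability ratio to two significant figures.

0.039

Let α = P_Na/P_K. GHK: Vm = 24.9·ln[(Kₒ + α·Naₒ)/(Kᵢ + α·Naᵢ)].
e^(Vm/24.9) = e^(-59.3/24.9) = 0.092409
So 0.092409·(Kᵢ + α·Naᵢ) = Kₒ + α·Naₒ → α = (0.092409·97.3 − 3.15) / (152.0 − 0.092409·20.7)
α = (8.991 − 3.15) / (152.0 − 1.913) = 5.841/150.1 = 0.03892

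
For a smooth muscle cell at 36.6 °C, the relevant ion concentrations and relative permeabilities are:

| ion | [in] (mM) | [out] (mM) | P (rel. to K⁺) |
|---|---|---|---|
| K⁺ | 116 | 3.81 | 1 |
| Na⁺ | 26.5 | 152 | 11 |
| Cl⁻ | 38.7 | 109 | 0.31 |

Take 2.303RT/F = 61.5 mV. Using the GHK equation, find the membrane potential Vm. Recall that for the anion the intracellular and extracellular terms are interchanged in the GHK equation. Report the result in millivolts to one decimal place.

Vm = 61.5 · log₁₀[(Σ P·[cation]ₒ + Σ P·[anion]ᵢ) / (Σ P·[cation]ᵢ + Σ P·[anion]ₒ)]
Numerator = 1×3.81 + 11×152 + 0.31×38.7 = 1688
Denominator = 1×116 + 11×26.5 + 0.31×109 = 441.3
Vm = 61.5 · log₁₀(3.8247) = 61.5 × (0.5826) = 35.83 mV

35.8 mV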